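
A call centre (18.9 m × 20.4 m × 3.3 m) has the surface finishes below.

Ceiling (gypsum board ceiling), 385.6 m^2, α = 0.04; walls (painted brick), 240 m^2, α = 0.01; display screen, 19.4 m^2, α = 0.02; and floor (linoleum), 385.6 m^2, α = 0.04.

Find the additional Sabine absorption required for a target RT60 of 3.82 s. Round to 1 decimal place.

Summing Sᵢαᵢ: 15.424 + 2.400 + 0.388 + 15.424 → A₁ = 33.636 sabins.
Target A₂ = 0.161·1272.348/3.82 = 53.625 sabins (V = 1272.348 m³).
ΔA = A₂ − A₁ = 53.625 − 33.636 = 20.0 sabins.

20.0 sabins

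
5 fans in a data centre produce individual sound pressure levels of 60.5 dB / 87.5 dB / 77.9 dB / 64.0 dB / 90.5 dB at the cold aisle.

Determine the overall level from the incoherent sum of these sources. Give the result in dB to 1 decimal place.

Converting to relative power and adding: 10^(60.5/10) + 10^(87.5/10) + 10^(77.9/10) + 10^(64.0/10) + 10^(90.5/10) = 1.75e+09.
Combined level = 10 log₁₀(1.75e+09) = 92.4 dB.

92.4 dB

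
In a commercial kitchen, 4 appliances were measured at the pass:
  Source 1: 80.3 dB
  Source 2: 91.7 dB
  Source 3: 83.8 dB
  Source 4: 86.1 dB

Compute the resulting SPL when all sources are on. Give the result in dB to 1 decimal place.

93.5 dB

Converting to relative power and adding: 10^(80.3/10) + 10^(91.7/10) + 10^(83.8/10) + 10^(86.1/10) = 2.234e+09.
L_total = 10·log₁₀(2.234e+09) = 93.5 dB.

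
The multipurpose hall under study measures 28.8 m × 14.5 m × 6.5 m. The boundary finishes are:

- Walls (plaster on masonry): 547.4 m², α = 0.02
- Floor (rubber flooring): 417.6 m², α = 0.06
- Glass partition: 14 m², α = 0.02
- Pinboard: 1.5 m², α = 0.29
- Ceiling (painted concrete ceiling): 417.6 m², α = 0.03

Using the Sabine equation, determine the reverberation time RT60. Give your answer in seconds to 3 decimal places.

8.874 s

Total absorption A = 547.4*0.02 + 417.6*0.06 + 14*0.02 + 1.5*0.29 + 417.6*0.03
  = 10.948 + 25.056 + 0.280 + 0.435 + 12.528 = 49.247 m² sabins.
Room volume: 2714.4 m³.
T = 0.161 V/A = 0.161·2714.4/49.247 = 8.874 s.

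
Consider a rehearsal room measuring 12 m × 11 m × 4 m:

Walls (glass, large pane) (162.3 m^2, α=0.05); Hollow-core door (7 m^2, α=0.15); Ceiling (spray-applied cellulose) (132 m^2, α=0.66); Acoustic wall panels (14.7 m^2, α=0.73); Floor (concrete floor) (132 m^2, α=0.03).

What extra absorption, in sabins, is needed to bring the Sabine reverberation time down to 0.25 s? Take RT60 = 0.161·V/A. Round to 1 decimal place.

229.1 sabins

A₁ = Σ Sᵢαᵢ = 162.3×0.05 + 7×0.15 + 132×0.66 + 14.7×0.73 + 132×0.03 = 110.976 sabins.
For T = 0.25 s, need A₂ = 0.161·V/T = 0.161·528/0.25 = 340.032 sabins.
ΔA = A₂ − A₁ = 340.032 − 110.976 = 229.1 sabins.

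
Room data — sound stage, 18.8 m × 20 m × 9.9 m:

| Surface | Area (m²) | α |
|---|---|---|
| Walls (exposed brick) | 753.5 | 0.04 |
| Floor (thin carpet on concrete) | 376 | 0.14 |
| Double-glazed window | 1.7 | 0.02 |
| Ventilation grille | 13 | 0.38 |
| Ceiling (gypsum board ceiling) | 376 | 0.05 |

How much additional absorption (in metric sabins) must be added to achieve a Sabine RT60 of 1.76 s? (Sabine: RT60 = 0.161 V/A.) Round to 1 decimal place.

234.0 sabins

A₁ = Σ Sᵢαᵢ = 753.5*0.04 + 376*0.14 + 1.7*0.02 + 13*0.38 + 376*0.05 = 106.554 sabins.
For T = 1.76 s, need A₂ = 0.161·V/T = 0.161·3722.4/1.76 = 340.515 sabins.
ΔA = A₂ − A₁ = 340.515 − 106.554 = 234.0 sabins.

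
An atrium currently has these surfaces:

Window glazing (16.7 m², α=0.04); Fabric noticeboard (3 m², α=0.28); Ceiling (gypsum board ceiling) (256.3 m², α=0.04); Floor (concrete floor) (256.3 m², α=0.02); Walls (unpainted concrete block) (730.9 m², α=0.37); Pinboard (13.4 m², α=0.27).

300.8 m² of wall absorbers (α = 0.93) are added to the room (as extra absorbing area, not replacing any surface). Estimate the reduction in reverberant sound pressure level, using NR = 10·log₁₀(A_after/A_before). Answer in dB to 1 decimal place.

2.9 dB

Equivalent absorption area: A_before = 16.7·0.04 + 3·0.28 + 256.3·0.04 + 256.3·0.02 + 730.9·0.37 + 13.4·0.27 = 290.937 m².
Added absorption = 300.8 × 0.93 = 279.744 sabins.
New total A_after = 570.681 sabins.
NR = 10·log₁₀(570.681/290.937) = 2.9 dB.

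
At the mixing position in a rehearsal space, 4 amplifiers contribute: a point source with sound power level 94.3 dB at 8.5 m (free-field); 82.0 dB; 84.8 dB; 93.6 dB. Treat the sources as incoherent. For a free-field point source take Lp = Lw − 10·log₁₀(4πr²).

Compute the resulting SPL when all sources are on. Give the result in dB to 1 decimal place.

Source at 8.5 m: Lp = 94.3 − 10·log₁₀(4π·8.5²) = 94.3 − 10·log₁₀(907.920) = 64.7 dB.
Σ 10^(Lᵢ/10) = 2.754e+09.
Back to dB: 10·log₁₀ Σ = 94.4 dB.

94.4 dB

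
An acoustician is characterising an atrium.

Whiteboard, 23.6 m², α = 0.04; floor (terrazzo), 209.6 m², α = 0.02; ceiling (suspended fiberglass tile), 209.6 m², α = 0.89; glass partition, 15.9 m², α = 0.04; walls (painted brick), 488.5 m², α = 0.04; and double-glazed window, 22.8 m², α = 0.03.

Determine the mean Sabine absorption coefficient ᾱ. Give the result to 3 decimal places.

0.219

Total surface area S = 970.0 m².
Weighted sum Σ Sα = 212.540.
ᾱ = A/S = 0.219.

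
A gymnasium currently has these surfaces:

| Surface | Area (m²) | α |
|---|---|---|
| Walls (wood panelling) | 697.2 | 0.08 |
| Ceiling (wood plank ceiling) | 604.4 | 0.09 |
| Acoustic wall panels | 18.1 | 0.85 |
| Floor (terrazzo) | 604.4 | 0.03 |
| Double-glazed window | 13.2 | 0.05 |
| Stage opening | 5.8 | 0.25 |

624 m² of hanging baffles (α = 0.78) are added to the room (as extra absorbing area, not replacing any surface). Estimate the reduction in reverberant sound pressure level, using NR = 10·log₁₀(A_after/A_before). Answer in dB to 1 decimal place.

Total absorption A_before = 697.2·0.08 + 604.4·0.09 + 18.1·0.85 + 604.4·0.03 + 13.2·0.05 + 5.8·0.25
  = 55.776 + 54.396 + 15.385 + 18.132 + 0.660 + 1.450 = 145.799 m² sabins.
Treatment contributes 624·0.78 = 486.720 sabins.
A_after = 145.799 + 486.720 = 632.519 sabins.
Reduction = 10 log₁₀(A_after/A_before) = 10 log₁₀(4.3383) = 6.4 dB.

6.4 dB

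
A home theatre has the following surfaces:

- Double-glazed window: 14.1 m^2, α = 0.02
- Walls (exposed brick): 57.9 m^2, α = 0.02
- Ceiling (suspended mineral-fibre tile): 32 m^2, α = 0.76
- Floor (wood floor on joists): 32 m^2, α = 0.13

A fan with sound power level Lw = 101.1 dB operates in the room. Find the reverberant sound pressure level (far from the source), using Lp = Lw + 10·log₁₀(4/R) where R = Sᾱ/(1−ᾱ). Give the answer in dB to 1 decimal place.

A = 29.920 sabins; S = 136.0 m^2.
ᾱ = 29.920/136.0 = 0.2200; R = Sᾱ/(1−ᾱ) = 29.920/(1−0.2200) = 38.359 m^2.
Lp = Lw + 10 log₁₀(4/R) = 101.1 -9.82 = 91.3 dB.

91.3 dB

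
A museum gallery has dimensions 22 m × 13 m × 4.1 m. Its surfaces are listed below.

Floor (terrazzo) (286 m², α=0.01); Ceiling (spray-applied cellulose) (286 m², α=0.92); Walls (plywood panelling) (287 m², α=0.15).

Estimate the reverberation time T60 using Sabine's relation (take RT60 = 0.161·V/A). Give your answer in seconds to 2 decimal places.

0.61 seconds

Total absorption A = 286·0.01 + 286·0.92 + 287·0.15
  = 2.860 + 263.120 + 43.050 = 309.030 m² sabins.
V = 22·13·4.1 = 1172.6 m³.
Sabine: RT60 = 0.161 × 1172.6 / 309.030 = 0.61 s.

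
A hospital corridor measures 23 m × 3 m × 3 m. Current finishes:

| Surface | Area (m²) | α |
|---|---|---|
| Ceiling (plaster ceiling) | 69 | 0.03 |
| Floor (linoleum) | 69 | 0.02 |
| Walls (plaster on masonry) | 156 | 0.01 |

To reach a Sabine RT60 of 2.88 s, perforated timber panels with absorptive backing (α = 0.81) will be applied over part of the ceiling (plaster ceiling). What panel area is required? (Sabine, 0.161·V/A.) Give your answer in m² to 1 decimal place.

8.4

Summing Sᵢαᵢ: 2.070 + 1.380 + 1.560 → A₁ = 5.010 sabins.
V = 207 m³. Target absorption A₂ = 0.161 × 207 / 2.88 = 11.572 sabins.
Absorption to add: 11.572 − 5.010 = 6.562 sabins.
Net gain per m²: Δα = 0.81 − 0.03 = 0.78.
Panel area = 6.562 / 0.78 = 8.4 m².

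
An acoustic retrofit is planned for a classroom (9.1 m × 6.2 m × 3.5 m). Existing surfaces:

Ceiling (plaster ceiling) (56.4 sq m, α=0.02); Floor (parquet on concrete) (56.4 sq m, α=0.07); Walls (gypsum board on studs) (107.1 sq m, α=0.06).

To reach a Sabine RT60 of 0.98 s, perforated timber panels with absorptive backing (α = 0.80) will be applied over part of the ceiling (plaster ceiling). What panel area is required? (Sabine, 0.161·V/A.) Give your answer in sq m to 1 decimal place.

Summing Sᵢαᵢ: 1.128 + 3.948 + 6.426 → A₁ = 11.502 sabins.
Required A₂ = 0.161·197.47/0.98 = 32.442 sabins.
Absorption to add: 32.442 − 11.502 = 20.940 sabins.
Each sq m of panel replacing the ceiling (plaster ceiling) adds (0.80 − 0.02) = 0.78 sabins.
Area = ΔA/Δα = 20.940/0.78 = 26.8 sq m.

26.8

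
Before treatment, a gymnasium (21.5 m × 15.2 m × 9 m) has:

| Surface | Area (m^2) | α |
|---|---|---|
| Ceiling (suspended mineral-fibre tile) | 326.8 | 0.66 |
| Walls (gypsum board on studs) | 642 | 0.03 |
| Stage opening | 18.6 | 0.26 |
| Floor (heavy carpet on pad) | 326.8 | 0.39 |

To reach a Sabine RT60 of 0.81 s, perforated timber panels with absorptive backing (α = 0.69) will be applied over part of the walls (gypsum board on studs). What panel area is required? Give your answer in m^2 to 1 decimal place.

329.4

Total absorption A₁ = 326.8·0.66 + 642·0.03 + 18.6·0.26 + 326.8·0.39
  = 215.688 + 19.260 + 4.836 + 127.452 = 367.236 m^2 sabins.
V = 2941.2 m³. Target absorption A₂ = 0.161 × 2941.2 / 0.81 = 584.609 sabins.
Absorption to add: 584.609 − 367.236 = 217.373 sabins.
Net gain per m^2: Δα = 0.69 − 0.03 = 0.66.
Panel area = 217.373 / 0.66 = 329.4 m^2.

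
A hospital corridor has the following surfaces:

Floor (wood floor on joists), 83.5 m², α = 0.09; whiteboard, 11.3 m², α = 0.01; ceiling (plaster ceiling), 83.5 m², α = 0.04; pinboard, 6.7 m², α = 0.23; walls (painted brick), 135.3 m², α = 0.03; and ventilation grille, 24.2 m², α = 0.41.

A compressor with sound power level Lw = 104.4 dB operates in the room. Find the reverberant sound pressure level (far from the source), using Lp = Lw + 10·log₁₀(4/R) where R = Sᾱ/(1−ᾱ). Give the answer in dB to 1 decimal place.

95.8 dB

A = 26.490 sabins; S = 344.5 m².
ᾱ = 26.490/344.5 = 0.0769; R = Sᾱ/(1−ᾱ) = 26.490/(1−0.0769) = 28.697 m².
Lp = Lw + 10 log₁₀(4/R) = 104.4 -8.56 = 95.8 dB.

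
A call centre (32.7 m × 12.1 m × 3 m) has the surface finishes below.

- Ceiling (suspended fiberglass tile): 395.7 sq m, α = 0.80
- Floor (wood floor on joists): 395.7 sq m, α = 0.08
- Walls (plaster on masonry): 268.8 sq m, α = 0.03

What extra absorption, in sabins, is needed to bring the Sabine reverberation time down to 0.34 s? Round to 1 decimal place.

205.8 sabins

Total absorption A₁ = 395.7*0.80 + 395.7*0.08 + 268.8*0.03
  = 316.560 + 31.656 + 8.064 = 356.280 sq m sabins.
V = 1187.01 m³. Required absorption A₂ = 0.161 × 1187.01 / 0.34 = 562.084 sabins.
Additional absorption ΔA = 562.084 − 356.280 = 205.8 sabins.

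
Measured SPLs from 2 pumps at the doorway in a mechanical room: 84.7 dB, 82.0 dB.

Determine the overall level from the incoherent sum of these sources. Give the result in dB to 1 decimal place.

86.6 dB

Converting to relative power and adding: 10^(84.7/10) + 10^(82.0/10) = 4.536e+08.
Back to dB: 10·log₁₀ Σ = 86.6 dB.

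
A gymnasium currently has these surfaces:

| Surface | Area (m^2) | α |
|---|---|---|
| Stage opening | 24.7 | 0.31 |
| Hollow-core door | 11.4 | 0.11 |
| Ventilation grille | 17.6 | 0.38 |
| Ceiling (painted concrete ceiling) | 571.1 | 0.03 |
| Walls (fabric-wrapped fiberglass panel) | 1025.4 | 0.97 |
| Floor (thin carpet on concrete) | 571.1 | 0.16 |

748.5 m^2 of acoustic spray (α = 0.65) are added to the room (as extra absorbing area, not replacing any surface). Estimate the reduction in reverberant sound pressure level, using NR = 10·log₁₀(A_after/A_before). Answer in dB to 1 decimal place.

Summing Sᵢαᵢ: 7.657 + 1.254 + 6.688 + 17.133 + 994.638 + 91.376 → A_before = 1118.746 sabins.
Added absorption = 748.5 × 0.65 = 486.525 sabins.
New total A_after = 1605.271 sabins.
Reduction = 10 log₁₀(A_after/A_before) = 10 log₁₀(1.4349) = 1.6 dB.

1.6 dB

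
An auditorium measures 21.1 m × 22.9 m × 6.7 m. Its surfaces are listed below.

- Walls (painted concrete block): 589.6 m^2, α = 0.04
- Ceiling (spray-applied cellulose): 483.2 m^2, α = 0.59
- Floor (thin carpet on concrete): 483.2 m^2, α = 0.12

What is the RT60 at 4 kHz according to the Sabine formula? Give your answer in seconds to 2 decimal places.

A = Σ Sᵢαᵢ = 589.6*0.04 + 483.2*0.59 + 483.2*0.12 = 366.656 sabins.
Room volume: 3237.373 m³.
T = 0.161 V/A = 0.161·3237.373/366.656 = 1.42 s.

1.42 seconds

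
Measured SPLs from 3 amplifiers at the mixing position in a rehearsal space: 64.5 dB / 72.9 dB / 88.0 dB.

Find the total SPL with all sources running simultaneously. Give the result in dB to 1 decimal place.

88.2 dB

Sum in the linear (power) domain: Σ 10^(Lᵢ/10) = 10^(64.5/10) + 10^(72.9/10) + 10^(88.0/10) = 6.533e+08.
Back to dB: 10·log₁₀ Σ = 88.2 dB.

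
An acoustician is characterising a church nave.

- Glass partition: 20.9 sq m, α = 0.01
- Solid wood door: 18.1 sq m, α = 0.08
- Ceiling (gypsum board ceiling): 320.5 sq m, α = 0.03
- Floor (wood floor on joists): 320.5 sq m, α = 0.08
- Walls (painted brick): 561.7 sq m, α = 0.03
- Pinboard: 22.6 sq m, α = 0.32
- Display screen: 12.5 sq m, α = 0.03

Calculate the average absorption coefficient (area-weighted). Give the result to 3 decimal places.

S = Σ Sᵢ = 20.9 + 18.1 + 320.5 + 320.5 + 561.7 + 22.6 + 12.5 = 1276.8 sq m.
Weighted sum Σ Sα = 61.370.
ᾱ = A/S = 0.048.

0.048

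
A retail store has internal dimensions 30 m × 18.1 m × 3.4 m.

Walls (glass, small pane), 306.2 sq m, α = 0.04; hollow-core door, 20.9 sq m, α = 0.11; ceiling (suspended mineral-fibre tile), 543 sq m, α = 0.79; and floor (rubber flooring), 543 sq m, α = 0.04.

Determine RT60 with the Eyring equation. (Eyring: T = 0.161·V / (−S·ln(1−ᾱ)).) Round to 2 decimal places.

0.53 s

Total surface area S = 306.2 + 20.9 + 543 + 543 = 1413.1 sq m.
Σ(Sᵢαᵢ) = 306.2×0.04 + 20.9×0.11 + 543×0.79 + 543×0.04 = 465.237.
ᾱ = 465.237 / 1413.1 = 0.3292.
Eyring denominator: −S ln(1−ᾱ) = 564.229.
V = 30 × 18.1 × 3.4 = 1846.2 m³.
RT60 = 0.161 × 1846.2 / 564.229 = 0.53 s.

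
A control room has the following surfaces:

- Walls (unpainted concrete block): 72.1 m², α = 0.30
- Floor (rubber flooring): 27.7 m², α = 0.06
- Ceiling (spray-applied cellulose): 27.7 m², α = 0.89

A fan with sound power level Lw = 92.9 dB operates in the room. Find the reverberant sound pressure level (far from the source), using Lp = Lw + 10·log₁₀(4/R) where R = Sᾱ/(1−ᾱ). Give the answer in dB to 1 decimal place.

Σ(Sᵢαᵢ) = 72.1×0.30 + 27.7×0.06 + 27.7×0.89 = 47.945; total area S = 127.5 m².
ᾱ = 0.3760, so room constant R = A/(1−ᾱ) = 76.835 m².
Lp = 92.9 + 10·log₁₀(4/76.835) = 92.9 + (-12.83) = 80.1 dB.

80.1 dB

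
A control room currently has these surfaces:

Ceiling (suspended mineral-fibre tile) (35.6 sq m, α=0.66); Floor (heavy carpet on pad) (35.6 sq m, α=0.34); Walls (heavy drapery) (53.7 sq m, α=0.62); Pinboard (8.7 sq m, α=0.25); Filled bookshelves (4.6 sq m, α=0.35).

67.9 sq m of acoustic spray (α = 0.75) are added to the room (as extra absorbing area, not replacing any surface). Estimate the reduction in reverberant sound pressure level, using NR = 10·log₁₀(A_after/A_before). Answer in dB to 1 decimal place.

Equivalent absorption area: A_before = 35.6·0.66 + 35.6·0.34 + 53.7·0.62 + 8.7·0.25 + 4.6·0.35 = 72.679 sq m.
Treatment contributes 67.9·0.75 = 50.925 sabins.
New total A_after = 123.604 sabins.
Reduction = 10 log₁₀(A_after/A_before) = 10 log₁₀(1.7007) = 2.3 dB.

2.3 dB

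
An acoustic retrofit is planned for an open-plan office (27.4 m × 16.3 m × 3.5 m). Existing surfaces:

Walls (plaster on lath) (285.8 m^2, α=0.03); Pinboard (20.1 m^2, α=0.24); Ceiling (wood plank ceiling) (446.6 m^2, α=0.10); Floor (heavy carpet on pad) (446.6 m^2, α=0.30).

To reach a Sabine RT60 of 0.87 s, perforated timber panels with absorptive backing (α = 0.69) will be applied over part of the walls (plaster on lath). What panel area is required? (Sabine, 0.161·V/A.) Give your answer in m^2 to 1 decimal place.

Summing Sᵢαᵢ: 8.574 + 4.824 + 44.660 + 133.980 → A₁ = 192.038 sabins.
Required A₂ = 0.161·1563.17/0.87 = 289.276 sabins.
Absorption to add: 289.276 − 192.038 = 97.238 sabins.
Net gain per m^2: Δα = 0.69 − 0.03 = 0.66.
Panel area = 97.238 / 0.66 = 147.3 m^2.

147.3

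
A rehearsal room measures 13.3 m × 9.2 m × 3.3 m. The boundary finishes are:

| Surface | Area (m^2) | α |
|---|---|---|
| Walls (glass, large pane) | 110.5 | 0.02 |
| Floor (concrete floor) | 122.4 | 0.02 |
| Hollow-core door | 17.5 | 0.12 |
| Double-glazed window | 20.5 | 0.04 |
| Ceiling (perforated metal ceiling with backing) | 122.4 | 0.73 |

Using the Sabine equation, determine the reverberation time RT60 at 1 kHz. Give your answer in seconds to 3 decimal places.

A = Σ Sᵢαᵢ = 110.5·0.02 + 122.4·0.02 + 17.5·0.12 + 20.5·0.04 + 122.4·0.73 = 96.930 sabins.
V = 13.3·9.2·3.3 = 403.788 m³.
T = 0.161 V/A = 0.161·403.788/96.930 = 0.671 s.

0.671 sec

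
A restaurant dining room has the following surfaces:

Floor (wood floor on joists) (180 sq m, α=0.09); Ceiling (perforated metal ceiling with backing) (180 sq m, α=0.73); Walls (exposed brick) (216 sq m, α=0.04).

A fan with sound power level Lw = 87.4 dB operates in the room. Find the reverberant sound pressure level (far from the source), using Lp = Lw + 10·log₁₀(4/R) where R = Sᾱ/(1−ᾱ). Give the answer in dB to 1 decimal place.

Σ(Sᵢαᵢ) = 180×0.09 + 180×0.73 + 216×0.04 = 156.240; total area S = 576.0 sq m.
ᾱ = 156.240/576.0 = 0.2712; R = Sᾱ/(1−ᾱ) = 156.240/(1−0.2712) = 214.380 sq m.
Lp = 87.4 + 10·log₁₀(4/214.380) = 87.4 + (-17.29) = 70.1 dB.

70.1 dB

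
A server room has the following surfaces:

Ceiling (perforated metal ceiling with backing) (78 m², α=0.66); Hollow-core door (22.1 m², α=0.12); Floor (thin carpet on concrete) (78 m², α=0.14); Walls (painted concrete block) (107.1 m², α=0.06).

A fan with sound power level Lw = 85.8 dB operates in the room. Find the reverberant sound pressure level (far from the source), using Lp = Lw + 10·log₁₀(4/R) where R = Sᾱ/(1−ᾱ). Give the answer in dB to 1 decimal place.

72.0 dB

A = 71.478 sabins; S = 285.2 m².
ᾱ = 0.2506, so room constant R = A/(1−ᾱ) = 95.380 m².
Lp = 85.8 + 10·log₁₀(4/95.380) = 85.8 + (-13.77) = 72.0 dB.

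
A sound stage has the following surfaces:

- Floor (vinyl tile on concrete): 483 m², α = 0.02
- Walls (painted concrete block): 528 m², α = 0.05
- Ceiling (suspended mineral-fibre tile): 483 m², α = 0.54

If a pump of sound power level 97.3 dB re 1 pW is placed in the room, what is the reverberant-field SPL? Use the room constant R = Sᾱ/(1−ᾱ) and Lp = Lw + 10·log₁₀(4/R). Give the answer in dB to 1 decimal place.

Σ(Sᵢαᵢ) = 483·0.02 + 528·0.05 + 483·0.54 = 296.880; total area S = 1494.0 m².
ᾱ = 0.1987, so room constant R = A/(1−ᾱ) = 370.498 m².
Lp = Lw + 10 log₁₀(4/R) = 97.3 -19.67 = 77.6 dB.

77.6 dB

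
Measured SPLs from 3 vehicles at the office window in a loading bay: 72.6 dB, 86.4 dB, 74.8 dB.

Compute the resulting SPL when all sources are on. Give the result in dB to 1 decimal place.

Σ 10^(Lᵢ/10) = 4.849e+08.
Back to dB: 10·log₁₀ Σ = 86.9 dB.

86.9 dB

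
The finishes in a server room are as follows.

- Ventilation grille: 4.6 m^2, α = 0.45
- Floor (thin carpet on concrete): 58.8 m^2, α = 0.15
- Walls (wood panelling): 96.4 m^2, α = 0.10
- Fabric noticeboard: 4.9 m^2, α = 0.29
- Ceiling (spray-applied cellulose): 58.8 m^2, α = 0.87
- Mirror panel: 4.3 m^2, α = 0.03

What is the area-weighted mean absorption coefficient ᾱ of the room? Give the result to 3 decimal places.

S = Σ Sᵢ = 4.6 + 58.8 + 96.4 + 4.9 + 58.8 + 4.3 = 227.8 m^2.
A = 4.6×0.45 + 58.8×0.15 + 96.4×0.10 + 4.9×0.29 + 58.8×0.87 + 4.3×0.03 = 73.236 sabins.
ᾱ = 73.236 / 227.8 = 0.321.

0.321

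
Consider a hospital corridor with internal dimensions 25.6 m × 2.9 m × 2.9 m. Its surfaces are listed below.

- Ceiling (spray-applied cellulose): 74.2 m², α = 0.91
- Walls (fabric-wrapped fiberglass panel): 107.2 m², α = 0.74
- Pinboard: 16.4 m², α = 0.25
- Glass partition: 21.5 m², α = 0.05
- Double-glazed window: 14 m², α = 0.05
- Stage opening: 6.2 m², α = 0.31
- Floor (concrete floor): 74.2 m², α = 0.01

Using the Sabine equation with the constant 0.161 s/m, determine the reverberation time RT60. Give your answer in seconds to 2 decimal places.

Summing Sᵢαᵢ: 67.522 + 79.328 + 4.100 + 1.075 + 0.700 + 1.922 + 0.742 → A = 155.389 sabins.
V = 25.6·2.9·2.9 = 215.296 m³.
Sabine: RT60 = 0.161 × 215.296 / 155.389 = 0.22 s.

0.22 sec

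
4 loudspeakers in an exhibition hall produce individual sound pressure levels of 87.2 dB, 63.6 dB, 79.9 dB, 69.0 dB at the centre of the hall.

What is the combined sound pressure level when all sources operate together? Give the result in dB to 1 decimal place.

Sum in the linear (power) domain: Σ 10^(Lᵢ/10) = 10^(87.2/10) + 10^(63.6/10) + 10^(79.9/10) + 10^(69.0/10) = 6.328e+08.
L_total = 10·log₁₀(6.328e+08) = 88.0 dB.

88.0 dB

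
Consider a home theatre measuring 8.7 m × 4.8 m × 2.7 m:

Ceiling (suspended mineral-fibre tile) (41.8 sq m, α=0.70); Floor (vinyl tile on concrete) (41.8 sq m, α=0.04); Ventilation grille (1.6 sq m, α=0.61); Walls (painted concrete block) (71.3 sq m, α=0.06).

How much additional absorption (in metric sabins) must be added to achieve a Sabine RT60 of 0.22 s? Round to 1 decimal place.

Summing Sᵢαᵢ: 29.260 + 1.672 + 0.976 + 4.278 → A₁ = 36.186 sabins.
V = 112.752 m³. Required absorption A₂ = 0.161 × 112.752 / 0.22 = 82.514 sabins.
Additional absorption ΔA = 82.514 − 36.186 = 46.3 sabins.

46.3 sabins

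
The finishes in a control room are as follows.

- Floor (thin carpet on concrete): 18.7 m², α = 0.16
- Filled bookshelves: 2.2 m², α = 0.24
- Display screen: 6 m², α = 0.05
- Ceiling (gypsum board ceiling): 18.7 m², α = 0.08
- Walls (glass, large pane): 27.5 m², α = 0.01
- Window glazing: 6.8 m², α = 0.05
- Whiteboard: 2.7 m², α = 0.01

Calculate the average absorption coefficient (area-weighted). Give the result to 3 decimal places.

0.072

Total surface area S = 82.6 m².
Weighted sum Σ Sα = 5.958.
ᾱ = 5.958 / 82.6 = 0.072.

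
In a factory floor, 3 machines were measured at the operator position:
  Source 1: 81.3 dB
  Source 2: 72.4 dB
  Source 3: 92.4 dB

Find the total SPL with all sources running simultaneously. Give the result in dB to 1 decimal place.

Converting to relative power and adding: 10^(81.3/10) + 10^(72.4/10) + 10^(92.4/10) = 1.89e+09.
Combined level = 10 log₁₀(1.89e+09) = 92.8 dB.

92.8 dB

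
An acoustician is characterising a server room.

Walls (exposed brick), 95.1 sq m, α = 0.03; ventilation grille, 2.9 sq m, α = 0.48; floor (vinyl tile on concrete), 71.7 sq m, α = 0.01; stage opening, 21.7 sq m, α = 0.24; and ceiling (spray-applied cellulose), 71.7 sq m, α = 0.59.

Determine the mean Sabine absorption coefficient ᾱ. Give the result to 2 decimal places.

0.20

Total surface area S = 263.1 sq m.
Σ(Sᵢαᵢ) = 95.1*0.03 + 2.9*0.48 + 71.7*0.01 + 21.7*0.24 + 71.7*0.59 = 52.473.
ᾱ = A/S = 0.20.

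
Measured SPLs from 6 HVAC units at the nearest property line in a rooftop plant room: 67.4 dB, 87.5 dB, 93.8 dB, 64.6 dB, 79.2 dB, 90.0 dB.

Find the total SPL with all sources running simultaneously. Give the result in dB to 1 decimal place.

Sum in the linear (power) domain: Σ 10^(Lᵢ/10) = 10^(67.4/10) + 10^(87.5/10) + 10^(93.8/10) + 10^(64.6/10) + 10^(79.2/10) + 10^(90.0/10) = 4.053e+09.
L_total = 10·log₁₀(4.053e+09) = 96.1 dB.

96.1 dB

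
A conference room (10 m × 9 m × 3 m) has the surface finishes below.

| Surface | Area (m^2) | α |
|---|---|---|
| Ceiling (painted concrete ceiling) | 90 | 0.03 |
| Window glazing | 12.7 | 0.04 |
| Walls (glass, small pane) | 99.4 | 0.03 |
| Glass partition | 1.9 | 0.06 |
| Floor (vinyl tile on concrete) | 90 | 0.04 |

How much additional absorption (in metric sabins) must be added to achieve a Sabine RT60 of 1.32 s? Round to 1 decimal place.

Total absorption A₁ = 90*0.03 + 12.7*0.04 + 99.4*0.03 + 1.9*0.06 + 90*0.04
  = 2.700 + 0.508 + 2.982 + 0.114 + 3.600 = 9.904 m^2 sabins.
V = 270 m³. Required absorption A₂ = 0.161 × 270 / 1.32 = 32.932 sabins.
Shortfall: 32.932 − 9.904 = 23.0 sabins.

23.0 sabins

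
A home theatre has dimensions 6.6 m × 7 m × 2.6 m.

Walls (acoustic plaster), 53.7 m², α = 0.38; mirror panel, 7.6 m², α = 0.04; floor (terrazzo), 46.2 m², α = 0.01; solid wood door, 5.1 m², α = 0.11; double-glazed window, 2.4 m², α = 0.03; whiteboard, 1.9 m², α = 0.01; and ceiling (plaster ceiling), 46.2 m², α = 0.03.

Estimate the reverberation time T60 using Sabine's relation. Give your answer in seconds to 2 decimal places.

Equivalent absorption area: A = 53.7·0.38 + 7.6·0.04 + 46.2·0.01 + 5.1·0.11 + 2.4·0.03 + 1.9·0.01 + 46.2·0.03 = 23.210 m².
Room volume: 120.12 m³.
Sabine: RT60 = 0.161 × 120.12 / 23.210 = 0.83 s.

0.83 sec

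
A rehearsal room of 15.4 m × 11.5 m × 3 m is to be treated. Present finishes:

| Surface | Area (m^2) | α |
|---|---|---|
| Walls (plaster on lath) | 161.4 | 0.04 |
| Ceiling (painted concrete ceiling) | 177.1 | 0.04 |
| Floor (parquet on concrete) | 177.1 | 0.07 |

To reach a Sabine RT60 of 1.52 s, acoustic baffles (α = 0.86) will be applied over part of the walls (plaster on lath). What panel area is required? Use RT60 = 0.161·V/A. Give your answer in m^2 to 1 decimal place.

37.0

Total absorption A₁ = 161.4×0.04 + 177.1×0.04 + 177.1×0.07
  = 6.456 + 7.084 + 12.397 = 25.937 m^2 sabins.
V = 531.3 m³. Target absorption A₂ = 0.161 × 531.3 / 1.52 = 56.276 sabins.
Absorption to add: 56.276 − 25.937 = 30.339 sabins.
Each m^2 of panel replacing the walls (plaster on lath) adds (0.86 − 0.04) = 0.82 sabins.
Panel area = 30.339 / 0.82 = 37.0 m^2.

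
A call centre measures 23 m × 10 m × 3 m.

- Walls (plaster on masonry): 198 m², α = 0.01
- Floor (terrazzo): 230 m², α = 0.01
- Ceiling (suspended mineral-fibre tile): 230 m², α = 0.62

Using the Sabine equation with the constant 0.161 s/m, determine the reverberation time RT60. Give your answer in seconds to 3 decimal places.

Summing Sᵢαᵢ: 1.980 + 2.300 + 142.600 → A = 146.880 sabins.
V = 23·10·3 = 690 m³.
RT60 = 0.161 · V / A = 0.161 × 690 / 146.880 = 0.756 s.

0.756 seconds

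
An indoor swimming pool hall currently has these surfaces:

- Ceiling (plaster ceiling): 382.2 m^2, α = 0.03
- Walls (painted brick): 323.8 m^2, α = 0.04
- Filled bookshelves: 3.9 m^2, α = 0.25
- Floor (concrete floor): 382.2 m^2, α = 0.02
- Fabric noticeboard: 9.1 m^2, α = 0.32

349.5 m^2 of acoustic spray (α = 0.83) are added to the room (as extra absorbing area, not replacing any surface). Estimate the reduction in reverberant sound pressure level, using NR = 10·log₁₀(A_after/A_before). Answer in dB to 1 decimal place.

9.6 dB

Summing Sᵢαᵢ: 11.466 + 12.952 + 0.975 + 7.644 + 2.912 → A_before = 35.949 sabins.
Added absorption = 349.5 × 0.83 = 290.085 sabins.
A_after = 35.949 + 290.085 = 326.034 sabins.
NR = 10·log₁₀(326.034/35.949) = 9.6 dB.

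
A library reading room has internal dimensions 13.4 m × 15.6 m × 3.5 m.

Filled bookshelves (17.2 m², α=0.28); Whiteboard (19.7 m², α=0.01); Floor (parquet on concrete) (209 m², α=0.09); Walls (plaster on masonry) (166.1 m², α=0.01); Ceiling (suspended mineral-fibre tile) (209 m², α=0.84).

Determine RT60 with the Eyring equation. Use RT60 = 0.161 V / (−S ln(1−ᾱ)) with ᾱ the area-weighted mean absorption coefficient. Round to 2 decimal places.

Total surface area S = 17.2 + 19.7 + 209 + 166.1 + 209 = 621.0 m².
Σ(Sᵢαᵢ) = 17.2×0.28 + 19.7×0.01 + 209×0.09 + 166.1×0.01 + 209×0.84 = 201.044.
ᾱ = 201.044 / 621.0 = 0.3237.
Eyring denominator: −S ln(1−ᾱ) = 242.885.
V = 13.4 × 15.6 × 3.5 = 731.64 m³.
RT60 = 0.161 × 731.64 / 242.885 = 0.48 s.

0.48 s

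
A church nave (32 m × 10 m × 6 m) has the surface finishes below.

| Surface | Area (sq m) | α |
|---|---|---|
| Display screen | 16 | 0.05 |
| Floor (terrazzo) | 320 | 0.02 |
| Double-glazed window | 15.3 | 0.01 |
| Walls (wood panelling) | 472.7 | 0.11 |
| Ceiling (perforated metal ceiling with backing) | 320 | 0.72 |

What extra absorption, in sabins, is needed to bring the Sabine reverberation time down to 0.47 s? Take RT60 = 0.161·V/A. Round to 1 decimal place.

A₁ = Σ Sᵢαᵢ = 16×0.05 + 320×0.02 + 15.3×0.01 + 472.7×0.11 + 320×0.72 = 289.750 sabins.
V = 1920 m³. Required absorption A₂ = 0.161 × 1920 / 0.47 = 657.702 sabins.
ΔA = A₂ − A₁ = 657.702 − 289.750 = 368.0 sabins.

368.0 sabins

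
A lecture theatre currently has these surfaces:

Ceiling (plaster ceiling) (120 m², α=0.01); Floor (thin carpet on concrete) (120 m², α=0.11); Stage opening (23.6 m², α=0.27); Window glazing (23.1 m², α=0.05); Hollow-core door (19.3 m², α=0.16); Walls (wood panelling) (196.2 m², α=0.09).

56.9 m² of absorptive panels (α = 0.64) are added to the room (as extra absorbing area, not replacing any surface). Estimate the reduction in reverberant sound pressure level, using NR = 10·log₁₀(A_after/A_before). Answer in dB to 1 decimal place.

2.7 dB

Total absorption A_before = 120·0.01 + 120·0.11 + 23.6·0.27 + 23.1·0.05 + 19.3·0.16 + 196.2·0.09
  = 1.200 + 13.200 + 6.372 + 1.155 + 3.088 + 17.658 = 42.673 m² sabins.
Added absorption = 56.9 × 0.64 = 36.416 sabins.
A_after = 42.673 + 36.416 = 79.089 sabins.
NR = 10·log₁₀(79.089/42.673) = 2.7 dB.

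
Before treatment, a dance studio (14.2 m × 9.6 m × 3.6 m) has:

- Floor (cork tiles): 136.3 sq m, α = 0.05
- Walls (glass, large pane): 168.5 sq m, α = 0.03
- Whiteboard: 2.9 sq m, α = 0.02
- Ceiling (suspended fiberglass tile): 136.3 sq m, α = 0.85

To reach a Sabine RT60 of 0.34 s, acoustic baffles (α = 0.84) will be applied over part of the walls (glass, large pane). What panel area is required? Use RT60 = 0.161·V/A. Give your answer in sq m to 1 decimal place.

Summing Sᵢαᵢ: 6.815 + 5.055 + 0.058 + 115.855 → A₁ = 127.783 sabins.
Required A₂ = 0.161·490.752/0.34 = 232.386 sabins.
Absorption to add: 232.386 − 127.783 = 104.603 sabins.
Each sq m of panel replacing the walls (glass, large pane) adds (0.84 − 0.03) = 0.81 sabins.
Area = ΔA/Δα = 104.603/0.81 = 129.1 sq m.

129.1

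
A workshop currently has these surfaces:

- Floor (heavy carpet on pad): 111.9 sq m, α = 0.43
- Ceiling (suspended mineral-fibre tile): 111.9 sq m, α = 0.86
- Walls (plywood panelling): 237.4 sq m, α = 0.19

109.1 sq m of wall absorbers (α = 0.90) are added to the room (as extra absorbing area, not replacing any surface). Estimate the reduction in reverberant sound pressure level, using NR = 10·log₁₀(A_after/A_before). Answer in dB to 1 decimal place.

1.8 dB

Equivalent absorption area: A_before = 111.9·0.43 + 111.9·0.86 + 237.4·0.19 = 189.457 sq m.
Added absorption = 109.1 × 0.90 = 98.190 sabins.
New total A_after = 287.647 sabins.
Reduction = 10 log₁₀(A_after/A_before) = 10 log₁₀(1.5183) = 1.8 dB.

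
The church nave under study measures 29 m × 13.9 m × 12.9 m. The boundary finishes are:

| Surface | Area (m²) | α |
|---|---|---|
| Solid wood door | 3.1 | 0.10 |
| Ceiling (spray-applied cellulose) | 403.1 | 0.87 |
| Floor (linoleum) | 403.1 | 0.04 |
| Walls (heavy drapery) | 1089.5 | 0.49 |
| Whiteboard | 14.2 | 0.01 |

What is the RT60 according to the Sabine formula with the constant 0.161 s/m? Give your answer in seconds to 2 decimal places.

Total absorption A = 3.1*0.10 + 403.1*0.87 + 403.1*0.04 + 1089.5*0.49 + 14.2*0.01
  = 0.310 + 350.697 + 16.124 + 533.855 + 0.142 = 901.128 m² sabins.
V = 29·13.9·12.9 = 5199.99 m³.
Sabine: RT60 = 0.161 × 5199.99 / 901.128 = 0.93 s.

0.93 sec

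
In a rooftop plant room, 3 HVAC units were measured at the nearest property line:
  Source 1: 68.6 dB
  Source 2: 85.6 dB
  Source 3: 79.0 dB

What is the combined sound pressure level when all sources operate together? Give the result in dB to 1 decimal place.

86.5 dB

Sum in the linear (power) domain: Σ 10^(Lᵢ/10) = 10^(68.6/10) + 10^(85.6/10) + 10^(79.0/10) = 4.498e+08.
L_total = 10·log₁₀(4.498e+08) = 86.5 dB.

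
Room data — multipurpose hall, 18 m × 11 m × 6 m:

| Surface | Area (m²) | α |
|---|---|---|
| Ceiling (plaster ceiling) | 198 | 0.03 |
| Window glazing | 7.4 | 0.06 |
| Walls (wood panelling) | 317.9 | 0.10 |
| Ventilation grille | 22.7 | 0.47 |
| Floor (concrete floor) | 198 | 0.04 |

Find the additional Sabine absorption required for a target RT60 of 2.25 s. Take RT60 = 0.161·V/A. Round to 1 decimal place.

28.2 sabins

Total absorption A₁ = 198*0.03 + 7.4*0.06 + 317.9*0.10 + 22.7*0.47 + 198*0.04
  = 5.940 + 0.444 + 31.790 + 10.669 + 7.920 = 56.763 m² sabins.
For T = 2.25 s, need A₂ = 0.161·V/T = 0.161·1188/2.25 = 85.008 sabins.
ΔA = A₂ − A₁ = 85.008 − 56.763 = 28.2 sabins.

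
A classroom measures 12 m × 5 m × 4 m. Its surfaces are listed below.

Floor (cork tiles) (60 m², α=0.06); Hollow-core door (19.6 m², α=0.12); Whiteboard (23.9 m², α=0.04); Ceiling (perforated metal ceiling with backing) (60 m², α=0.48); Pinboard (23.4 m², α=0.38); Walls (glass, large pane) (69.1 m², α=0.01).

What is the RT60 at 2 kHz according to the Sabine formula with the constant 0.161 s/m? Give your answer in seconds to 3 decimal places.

0.853 s

Total absorption A = 60·0.06 + 19.6·0.12 + 23.9·0.04 + 60·0.48 + 23.4·0.38 + 69.1·0.01
  = 3.600 + 2.352 + 0.956 + 28.800 + 8.892 + 0.691 = 45.291 m² sabins.
Volume V = 12 × 5 × 4 = 240 m³.
T = 0.161 V/A = 0.161·240/45.291 = 0.853 s.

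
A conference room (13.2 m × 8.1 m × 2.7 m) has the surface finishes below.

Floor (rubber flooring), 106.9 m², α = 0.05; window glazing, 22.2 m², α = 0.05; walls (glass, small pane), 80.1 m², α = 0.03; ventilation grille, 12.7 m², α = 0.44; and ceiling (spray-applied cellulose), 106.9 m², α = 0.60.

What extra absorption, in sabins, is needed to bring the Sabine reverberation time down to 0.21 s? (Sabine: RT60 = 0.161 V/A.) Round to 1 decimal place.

142.7 sabins

A₁ = Σ Sᵢαᵢ = 106.9*0.05 + 22.2*0.05 + 80.1*0.03 + 12.7*0.44 + 106.9*0.60 = 78.586 sabins.
For T = 0.21 s, need A₂ = 0.161·V/T = 0.161·288.684/0.21 = 221.324 sabins.
ΔA = A₂ − A₁ = 221.324 − 78.586 = 142.7 sabins.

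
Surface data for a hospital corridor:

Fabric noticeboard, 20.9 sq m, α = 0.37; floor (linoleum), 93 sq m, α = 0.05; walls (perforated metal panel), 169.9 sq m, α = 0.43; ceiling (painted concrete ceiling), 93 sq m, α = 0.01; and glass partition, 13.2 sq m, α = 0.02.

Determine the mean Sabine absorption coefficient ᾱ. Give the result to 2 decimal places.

0.22

S = Σ Sᵢ = 20.9 + 93 + 169.9 + 93 + 13.2 = 390.0 sq m.
Weighted sum Σ Sα = 86.634.
ᾱ = 86.634 / 390.0 = 0.22.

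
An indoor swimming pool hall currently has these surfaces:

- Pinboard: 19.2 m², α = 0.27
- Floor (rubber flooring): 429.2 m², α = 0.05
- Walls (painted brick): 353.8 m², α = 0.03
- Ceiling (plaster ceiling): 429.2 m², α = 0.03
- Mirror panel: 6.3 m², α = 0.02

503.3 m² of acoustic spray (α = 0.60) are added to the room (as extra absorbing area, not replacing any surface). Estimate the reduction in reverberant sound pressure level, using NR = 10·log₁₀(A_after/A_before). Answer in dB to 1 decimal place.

8.5 dB

Summing Sᵢαᵢ: 5.184 + 21.460 + 10.614 + 12.876 + 0.126 → A_before = 50.260 sabins.
Added absorption = 503.3 × 0.60 = 301.980 sabins.
New total A_after = 352.240 sabins.
NR = 10·log₁₀(352.240/50.260) = 8.5 dB.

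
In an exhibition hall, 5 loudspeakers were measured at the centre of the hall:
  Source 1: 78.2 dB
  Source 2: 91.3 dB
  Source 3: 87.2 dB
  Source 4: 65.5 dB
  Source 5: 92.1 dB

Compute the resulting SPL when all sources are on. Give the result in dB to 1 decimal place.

95.5 dB

Sum in the linear (power) domain: Σ 10^(Lᵢ/10) = 10^(78.2/10) + 10^(91.3/10) + 10^(87.2/10) + 10^(65.5/10) + 10^(92.1/10) = 3.565e+09.
Combined level = 10 log₁₀(3.565e+09) = 95.5 dB.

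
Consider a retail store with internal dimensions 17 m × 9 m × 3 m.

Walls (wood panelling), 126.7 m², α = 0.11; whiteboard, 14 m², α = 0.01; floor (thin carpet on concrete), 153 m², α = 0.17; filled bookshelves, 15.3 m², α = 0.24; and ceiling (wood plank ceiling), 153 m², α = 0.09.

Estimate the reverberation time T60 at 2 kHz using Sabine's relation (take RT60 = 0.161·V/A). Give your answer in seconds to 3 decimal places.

Equivalent absorption area: A = 126.7*0.11 + 14*0.01 + 153*0.17 + 15.3*0.24 + 153*0.09 = 57.529 m².
V = 17·9·3 = 459 m³.
RT60 = 0.161 · V / A = 0.161 × 459 / 57.529 = 1.285 s.

1.285 seconds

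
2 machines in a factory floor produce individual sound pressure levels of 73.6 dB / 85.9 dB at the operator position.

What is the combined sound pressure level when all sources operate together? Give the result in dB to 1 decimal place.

Σ 10^(Lᵢ/10) = 4.12e+08.
Combined level = 10 log₁₀(4.12e+08) = 86.1 dB.

86.1 dB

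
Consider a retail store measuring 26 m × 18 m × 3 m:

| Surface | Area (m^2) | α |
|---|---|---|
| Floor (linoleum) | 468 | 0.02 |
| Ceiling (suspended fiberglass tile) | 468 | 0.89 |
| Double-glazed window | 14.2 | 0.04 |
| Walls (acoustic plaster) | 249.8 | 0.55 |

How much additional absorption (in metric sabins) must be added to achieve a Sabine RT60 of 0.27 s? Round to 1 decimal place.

A₁ = Σ Sᵢαᵢ = 468·0.02 + 468·0.89 + 14.2·0.04 + 249.8·0.55 = 563.838 sabins.
For T = 0.27 s, need A₂ = 0.161·V/T = 0.161·1404/0.27 = 837.200 sabins.
ΔA = A₂ − A₁ = 837.200 − 563.838 = 273.4 sabins.

273.4 sabins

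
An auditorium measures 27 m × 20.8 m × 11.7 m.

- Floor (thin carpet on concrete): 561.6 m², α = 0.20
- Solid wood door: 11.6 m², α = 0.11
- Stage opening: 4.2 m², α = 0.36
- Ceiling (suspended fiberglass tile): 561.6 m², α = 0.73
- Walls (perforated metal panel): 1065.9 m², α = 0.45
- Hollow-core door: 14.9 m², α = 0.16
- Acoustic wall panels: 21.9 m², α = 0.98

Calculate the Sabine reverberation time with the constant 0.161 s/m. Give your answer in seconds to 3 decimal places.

Equivalent absorption area: A = 561.6×0.20 + 11.6×0.11 + 4.2×0.36 + 561.6×0.73 + 1065.9×0.45 + 14.9×0.16 + 21.9×0.98 = 1028.577 m².
Room volume: 6570.72 m³.
RT60 = 0.161 · V / A = 0.161 × 6570.72 / 1028.577 = 1.028 s.

1.028 seconds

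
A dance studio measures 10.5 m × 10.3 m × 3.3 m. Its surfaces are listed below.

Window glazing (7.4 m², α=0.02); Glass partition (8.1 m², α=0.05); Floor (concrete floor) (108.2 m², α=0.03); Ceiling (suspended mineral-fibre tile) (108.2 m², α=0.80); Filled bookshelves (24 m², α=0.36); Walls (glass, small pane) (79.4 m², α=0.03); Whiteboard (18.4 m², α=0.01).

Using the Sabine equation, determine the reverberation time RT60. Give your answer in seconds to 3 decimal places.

Summing Sᵢαᵢ: 0.148 + 0.405 + 3.246 + 86.560 + 8.640 + 2.382 + 0.184 → A = 101.565 sabins.
Room volume: 356.895 m³.
RT60 = 0.161 · V / A = 0.161 × 356.895 / 101.565 = 0.566 s.

0.566 seconds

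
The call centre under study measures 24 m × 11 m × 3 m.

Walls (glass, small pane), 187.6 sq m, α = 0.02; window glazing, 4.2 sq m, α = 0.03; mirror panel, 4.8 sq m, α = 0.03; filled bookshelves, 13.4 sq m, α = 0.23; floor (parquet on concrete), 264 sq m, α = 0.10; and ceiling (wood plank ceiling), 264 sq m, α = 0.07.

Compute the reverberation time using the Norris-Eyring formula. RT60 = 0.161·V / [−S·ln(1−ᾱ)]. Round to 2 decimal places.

Total surface area S = 187.6 + 4.2 + 4.8 + 13.4 + 264 + 264 = 738.0 sq m.
Σ(Sᵢαᵢ) = 187.6·0.02 + 4.2·0.03 + 4.8·0.03 + 13.4·0.23 + 264·0.10 + 264·0.07 = 51.984.
Mean coefficient ᾱ = A/S = 0.0704.
Eyring denominator: −S ln(1−ᾱ) = 53.875.
V = 24 × 11 × 3 = 792 m³.
RT60 = 0.161 × 792 / 53.875 = 2.37 s.

2.37 sec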